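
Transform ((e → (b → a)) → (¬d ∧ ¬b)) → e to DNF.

((e → (b → a)) → (¬d ∧ ¬b)) → e
≡ ¬((e → (b → a)) → (¬d ∧ ¬b)) ∨ e   [eliminate →]
≡ ¬(¬(e → (b → a)) ∨ (¬d ∧ ¬b)) ∨ e   [eliminate →]
≡ ¬(¬(¬e ∨ (b → a)) ∨ (¬d ∧ ¬b)) ∨ e   [eliminate →]
≡ ¬(¬(¬e ∨ ¬b ∨ a) ∨ (¬d ∧ ¬b)) ∨ e   [eliminate →]
≡ (¬¬(¬e ∨ ¬b ∨ a) ∧ ¬(¬d ∧ ¬b)) ∨ e   [De Morgan]
≡ ((¬e ∨ ¬b ∨ a) ∧ ¬(¬d ∧ ¬b)) ∨ e   [double negation]
≡ ((¬e ∨ ¬b ∨ a) ∧ (¬¬d ∨ ¬¬b)) ∨ e   [De Morgan]
≡ ((¬e ∨ ¬b ∨ a) ∧ (d ∨ ¬¬b)) ∨ e   [double negation]
≡ ((¬e ∨ ¬b ∨ a) ∧ (d ∨ b)) ∨ e   [double negation]
≡ (¬e ∧ d) ∨ (¬e ∧ b) ∨ (¬b ∧ d) ∨ (¬b ∧ b) ∨ (a ∧ d) ∨ (a ∧ b) ∨ e   [distribute ∧ over ∨]
≡ (¬e ∧ d) ∨ (¬e ∧ b) ∨ (¬b ∧ d) ∨ (a ∧ d) ∨ (a ∧ b) ∨ e   [simplify]

(¬e ∧ d) ∨ (¬e ∧ b) ∨ (¬b ∧ d) ∨ (a ∧ d) ∨ (a ∧ b) ∨ e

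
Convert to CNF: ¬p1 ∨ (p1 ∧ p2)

¬p1 ∨ (p1 ∧ p2)
⇔ (¬p1 ∨ p1) ∧ (¬p1 ∨ p2)   (distribute ∨ over ∧)
⇔ ¬p1 ∨ p2   (simplify)

¬p1 ∨ p2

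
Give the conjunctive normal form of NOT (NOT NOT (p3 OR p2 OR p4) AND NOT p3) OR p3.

(NOT p2 OR p3) AND (NOT p4 OR p3)

NOT (NOT NOT (p3 OR p2 OR p4) AND NOT p3) OR p3
≡ NOT NOT NOT (p3 OR p2 OR p4) OR NOT NOT p3 OR p3   [De Morgan]
≡ NOT (p3 OR p2 OR p4) OR NOT NOT p3 OR p3   [double negation]
≡ (NOT p3 AND NOT p2 AND NOT p4) OR NOT NOT p3 OR p3   [De Morgan]
≡ (NOT p3 AND NOT p2 AND NOT p4) OR p3 OR p3   [double negation]
≡ (NOT p3 OR p3 OR p3) AND (NOT p2 OR p3 OR p3) AND (NOT p4 OR p3 OR p3)   [distribute OR over AND]
≡ (NOT p2 OR p3) AND (NOT p4 OR p3)   [simplify]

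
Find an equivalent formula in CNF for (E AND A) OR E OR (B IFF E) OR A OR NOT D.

E OR NOT B OR A OR NOT D

(E AND A) OR E OR (B IFF E) OR A OR NOT D
= (E AND A) OR E OR ((B IMPLIES E) AND (E IMPLIES B)) OR A OR NOT D   — eliminate IFF
= (E AND A) OR E OR ((NOT B OR E) AND (E IMPLIES B)) OR A OR NOT D   — eliminate IMPLIES
= (E AND A) OR E OR ((NOT B OR E) AND (NOT E OR B)) OR A OR NOT D   — eliminate IMPLIES
= (E OR E OR NOT B OR E OR A OR NOT D) AND (E OR E OR NOT E OR B OR A OR NOT D) AND (A OR E OR NOT B OR E OR A OR NOT D) AND (A OR E OR NOT E OR B OR A OR NOT D)   — distribute OR over AND
= E OR NOT B OR A OR NOT D   — simplify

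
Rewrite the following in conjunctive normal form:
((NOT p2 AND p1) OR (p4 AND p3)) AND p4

((NOT p2 AND p1) OR (p4 AND p3)) AND p4
≡ (NOT p2 OR p4) AND (NOT p2 OR p3) AND (p1 OR p4) AND (p1 OR p3) AND p4
≡ (NOT p2 OR p3) AND (p1 OR p3) AND p4

(NOT p2 OR p3) AND (p1 OR p3) AND p4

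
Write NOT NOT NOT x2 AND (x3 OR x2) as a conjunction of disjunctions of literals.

NOT NOT NOT x2 AND (x3 OR x2)
= NOT x2 AND (x3 OR x2)   [double negation]

NOT x2 AND (x3 OR x2)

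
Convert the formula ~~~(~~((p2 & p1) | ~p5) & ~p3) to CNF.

(~p2 | ~p1 | p3) & (p5 | p3)

~~~(~~((p2 & p1) | ~p5) & ~p3)
≡ ~(~~((p2 & p1) | ~p5) & ~p3)   — double negation
≡ ~~~((p2 & p1) | ~p5) | ~~p3   — De Morgan
≡ ~((p2 & p1) | ~p5) | ~~p3   — double negation
≡ (~(p2 & p1) & ~~p5) | ~~p3   — De Morgan
≡ ((~p2 | ~p1) & ~~p5) | ~~p3   — De Morgan
≡ ((~p2 | ~p1) & p5) | ~~p3   — double negation
≡ ((~p2 | ~p1) & p5) | p3   — double negation
≡ (~p2 | ~p1 | p3) & (p5 | p3)   — distribute | over &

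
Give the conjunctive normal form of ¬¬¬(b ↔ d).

(b ∨ d) ∧ (¬d ∨ ¬b)

¬¬¬(b ↔ d)
⇔ ¬¬¬((b → d) ∧ (d → b))   [eliminate ↔]
⇔ ¬¬¬((¬b ∨ d) ∧ (d → b))   [eliminate →]
⇔ ¬¬¬((¬b ∨ d) ∧ (¬d ∨ b))   [eliminate →]
⇔ ¬((¬b ∨ d) ∧ (¬d ∨ b))   [double negation]
⇔ ¬(¬b ∨ d) ∨ ¬(¬d ∨ b)   [De Morgan]
⇔ (¬¬b ∧ ¬d) ∨ ¬(¬d ∨ b)   [De Morgan]
⇔ (b ∧ ¬d) ∨ ¬(¬d ∨ b)   [double negation]
⇔ (b ∧ ¬d) ∨ (¬¬d ∧ ¬b)   [De Morgan]
⇔ (b ∧ ¬d) ∨ (d ∧ ¬b)   [double negation]
⇔ (b ∨ d) ∧ (b ∨ ¬b) ∧ (¬d ∨ d) ∧ (¬d ∨ ¬b)   [distribute ∨ over ∧]
⇔ (b ∨ d) ∧ (¬d ∨ ¬b)   [simplify]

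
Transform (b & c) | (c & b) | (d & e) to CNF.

(b | d) & (b | e) & (c | d) & (c | e)

(b & c) | (c & b) | (d & e)
≡ (b | c | d) & (b | c | e) & (b | b | d) & (b | b | e) & (c | c | d) & (c | c | e) & (c | b | d) & (c | b | e)   [distribute | over &]
≡ (b | d) & (b | e) & (c | d) & (c | e)   [simplify]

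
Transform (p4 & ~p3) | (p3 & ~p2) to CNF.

(p4 & ~p3) | (p3 & ~p2)
= (p4 | p3) & (p4 | ~p2) & (~p3 | p3) & (~p3 | ~p2)   [distribute | over &]
= (p4 | p3) & (p4 | ~p2) & (~p3 | ~p2)   [simplify]

(p4 | p3) & (p4 | ~p2) & (~p3 | ~p2)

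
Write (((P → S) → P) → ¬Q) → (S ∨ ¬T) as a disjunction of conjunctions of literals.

(P ∧ Q) ∨ S ∨ ¬T

(((P → S) → P) → ¬Q) → (S ∨ ¬T)
≡ ¬(((P → S) → P) → ¬Q) ∨ S ∨ ¬T   [eliminate →]
≡ ¬(¬((P → S) → P) ∨ ¬Q) ∨ S ∨ ¬T   [eliminate →]
≡ ¬(¬(¬(P → S) ∨ P) ∨ ¬Q) ∨ S ∨ ¬T   [eliminate →]
≡ ¬(¬(¬(¬P ∨ S) ∨ P) ∨ ¬Q) ∨ S ∨ ¬T   [eliminate →]
≡ (¬¬(¬(¬P ∨ S) ∨ P) ∧ ¬¬Q) ∨ S ∨ ¬T   [De Morgan]
≡ ((¬(¬P ∨ S) ∨ P) ∧ ¬¬Q) ∨ S ∨ ¬T   [double negation]
≡ (((¬¬P ∧ ¬S) ∨ P) ∧ ¬¬Q) ∨ S ∨ ¬T   [De Morgan]
≡ (((P ∧ ¬S) ∨ P) ∧ ¬¬Q) ∨ S ∨ ¬T   [double negation]
≡ (((P ∧ ¬S) ∨ P) ∧ Q) ∨ S ∨ ¬T   [double negation]
≡ (P ∧ ¬S ∧ Q) ∨ (P ∧ Q) ∨ S ∨ ¬T   [distribute ∧ over ∨]
≡ (P ∧ Q) ∨ S ∨ ¬T   [simplify]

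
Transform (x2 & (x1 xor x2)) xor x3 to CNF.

(x2 | x3) & (~x1 | ~x2 | x3) & (~x2 | x1 | ~x3)

(x2 & (x1 xor x2)) xor x3
≡ ((x2 & (x1 xor x2)) | x3) & ~(x2 & (x1 xor x2) & x3)   (expand xor)
≡ ((x2 & (x1 | x2) & ~(x1 & x2)) | x3) & ~(x2 & (x1 xor x2) & x3)   (expand xor)
≡ ((x2 & (x1 | x2) & ~(x1 & x2)) | x3) & ~(x2 & (x1 | x2) & ~(x1 & x2) & x3)   (expand xor)
≡ ((x2 & (x1 | x2) & (~x1 | ~x2)) | x3) & ~(x2 & (x1 | x2) & ~(x1 & x2) & x3)   (De Morgan)
≡ ((x2 & (x1 | x2) & (~x1 | ~x2)) | x3) & (~x2 | ~(x1 | x2) | ~~(x1 & x2) | ~x3)   (De Morgan)
≡ ((x2 & (x1 | x2) & (~x1 | ~x2)) | x3) & (~x2 | (~x1 & ~x2) | ~~(x1 & x2) | ~x3)   (De Morgan)
≡ ((x2 & (x1 | x2) & (~x1 | ~x2)) | x3) & (~x2 | (~x1 & ~x2) | (x1 & x2) | ~x3)   (double negation)
≡ (x2 | x3) & (x1 | x2 | x3) & (~x1 | ~x2 | x3) & (~x2 | ~x1 | x1 | ~x3) & (~x2 | ~x1 | x2 | ~x3) & (~x2 | ~x2 | x1 | ~x3) & (~x2 | ~x2 | x2 | ~x3)   (distribute | over &)
≡ (x2 | x3) & (~x1 | ~x2 | x3) & (~x2 | x1 | ~x3)   (simplify)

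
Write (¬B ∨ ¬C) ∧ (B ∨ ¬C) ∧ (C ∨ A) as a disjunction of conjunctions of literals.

(¬B ∨ ¬C) ∧ (B ∨ ¬C) ∧ (C ∨ A)
= (¬B ∧ B ∧ C) ∨ (¬B ∧ B ∧ A) ∨ (¬B ∧ ¬C ∧ C) ∨ (¬B ∧ ¬C ∧ A) ∨ (¬C ∧ B ∧ C) ∨ (¬C ∧ B ∧ A) ∨ (¬C ∧ ¬C ∧ C) ∨ (¬C ∧ ¬C ∧ A)   — distribute ∧ over ∨
= ¬C ∧ A   — simplify

¬C ∧ A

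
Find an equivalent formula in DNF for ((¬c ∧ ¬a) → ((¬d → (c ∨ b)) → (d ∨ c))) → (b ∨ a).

((¬c ∧ ¬a) → ((¬d → (c ∨ b)) → (d ∨ c))) → (b ∨ a)
≡ ¬((¬c ∧ ¬a) → ((¬d → (c ∨ b)) → (d ∨ c))) ∨ b ∨ a   (eliminate →)
≡ ¬(¬(¬c ∧ ¬a) ∨ ((¬d → (c ∨ b)) → (d ∨ c))) ∨ b ∨ a   (eliminate →)
≡ ¬(¬(¬c ∧ ¬a) ∨ ¬(¬d → (c ∨ b)) ∨ d ∨ c) ∨ b ∨ a   (eliminate →)
≡ ¬(¬(¬c ∧ ¬a) ∨ ¬(¬¬d ∨ c ∨ b) ∨ d ∨ c) ∨ b ∨ a   (eliminate →)
≡ (¬¬(¬c ∧ ¬a) ∧ ¬¬(¬¬d ∨ c ∨ b) ∧ ¬d ∧ ¬c) ∨ b ∨ a   (De Morgan)
≡ (¬c ∧ ¬a ∧ ¬¬(¬¬d ∨ c ∨ b) ∧ ¬d ∧ ¬c) ∨ b ∨ a   (double negation)
≡ (¬c ∧ ¬a ∧ (¬¬d ∨ c ∨ b) ∧ ¬d ∧ ¬c) ∨ b ∨ a   (double negation)
≡ (¬c ∧ ¬a ∧ (d ∨ c ∨ b) ∧ ¬d ∧ ¬c) ∨ b ∨ a   (double negation)
≡ (¬c ∧ ¬a ∧ d ∧ ¬d ∧ ¬c) ∨ (¬c ∧ ¬a ∧ c ∧ ¬d ∧ ¬c) ∨ (¬c ∧ ¬a ∧ b ∧ ¬d ∧ ¬c) ∨ b ∨ a   (distribute ∧ over ∨)
≡ b ∨ a   (simplify)

b ∨ a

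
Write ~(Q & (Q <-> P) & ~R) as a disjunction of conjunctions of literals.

~Q | (Q & ~P) | R

~(Q & (Q <-> P) & ~R)
= ~(Q & (Q -> P) & (P -> Q) & ~R)   — eliminate <->
= ~(Q & (~Q | P) & (P -> Q) & ~R)   — eliminate ->
= ~(Q & (~Q | P) & (~P | Q) & ~R)   — eliminate ->
= ~Q | ~(~Q | P) | ~(~P | Q) | ~~R   — De Morgan
= ~Q | (~~Q & ~P) | ~(~P | Q) | ~~R   — De Morgan
= ~Q | (Q & ~P) | ~(~P | Q) | ~~R   — double negation
= ~Q | (Q & ~P) | (~~P & ~Q) | ~~R   — De Morgan
= ~Q | (Q & ~P) | (P & ~Q) | ~~R   — double negation
= ~Q | (Q & ~P) | (P & ~Q) | R   — double negation
= ~Q | (Q & ~P) | R   — simplify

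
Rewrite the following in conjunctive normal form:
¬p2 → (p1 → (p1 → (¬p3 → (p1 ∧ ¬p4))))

p2 ∨ ¬p1 ∨ p3 ∨ ¬p4

¬p2 → (p1 → (p1 → (¬p3 → (p1 ∧ ¬p4))))
= ¬¬p2 ∨ (p1 → (p1 → (¬p3 → (p1 ∧ ¬p4))))   [eliminate →]
= ¬¬p2 ∨ ¬p1 ∨ (p1 → (¬p3 → (p1 ∧ ¬p4)))   [eliminate →]
= ¬¬p2 ∨ ¬p1 ∨ ¬p1 ∨ (¬p3 → (p1 ∧ ¬p4))   [eliminate →]
= ¬¬p2 ∨ ¬p1 ∨ ¬p1 ∨ ¬¬p3 ∨ (p1 ∧ ¬p4)   [eliminate →]
= p2 ∨ ¬p1 ∨ ¬p1 ∨ ¬¬p3 ∨ (p1 ∧ ¬p4)   [double negation]
= p2 ∨ ¬p1 ∨ ¬p1 ∨ p3 ∨ (p1 ∧ ¬p4)   [double negation]
= (p2 ∨ ¬p1 ∨ ¬p1 ∨ p3 ∨ p1) ∧ (p2 ∨ ¬p1 ∨ ¬p1 ∨ p3 ∨ ¬p4)   [distribute ∨ over ∧]
= p2 ∨ ¬p1 ∨ p3 ∨ ¬p4   [simplify]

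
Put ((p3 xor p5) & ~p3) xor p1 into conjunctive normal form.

(p3 | p5 | p1) & (~p3 | p1) & (~p5 | p3 | ~p1)

((p3 xor p5) & ~p3) xor p1
= (((p3 xor p5) & ~p3) | p1) & ~((p3 xor p5) & ~p3 & p1)   (expand xor)
= (((p3 | p5) & ~(p3 & p5) & ~p3) | p1) & ~((p3 xor p5) & ~p3 & p1)   (expand xor)
= (((p3 | p5) & ~(p3 & p5) & ~p3) | p1) & ~((p3 | p5) & ~(p3 & p5) & ~p3 & p1)   (expand xor)
= (((p3 | p5) & (~p3 | ~p5) & ~p3) | p1) & ~((p3 | p5) & ~(p3 & p5) & ~p3 & p1)   (De Morgan)
= (((p3 | p5) & (~p3 | ~p5) & ~p3) | p1) & (~(p3 | p5) | ~~(p3 & p5) | ~~p3 | ~p1)   (De Morgan)
= (((p3 | p5) & (~p3 | ~p5) & ~p3) | p1) & ((~p3 & ~p5) | ~~(p3 & p5) | ~~p3 | ~p1)   (De Morgan)
= (((p3 | p5) & (~p3 | ~p5) & ~p3) | p1) & ((~p3 & ~p5) | (p3 & p5) | ~~p3 | ~p1)   (double negation)
= (((p3 | p5) & (~p3 | ~p5) & ~p3) | p1) & ((~p3 & ~p5) | (p3 & p5) | p3 | ~p1)   (double negation)
= (p3 | p5 | p1) & (~p3 | ~p5 | p1) & (~p3 | p1) & (~p3 | p3 | p3 | ~p1) & (~p3 | p5 | p3 | ~p1) & (~p5 | p3 | p3 | ~p1) & (~p5 | p5 | p3 | ~p1)   (distribute | over &)
= (p3 | p5 | p1) & (~p3 | p1) & (~p5 | p3 | ~p1)   (simplify)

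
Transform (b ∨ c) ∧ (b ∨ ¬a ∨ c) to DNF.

b ∨ c

(b ∨ c) ∧ (b ∨ ¬a ∨ c)
= (b ∧ b) ∨ (b ∧ ¬a) ∨ (b ∧ c) ∨ (c ∧ b) ∨ (c ∧ ¬a) ∨ (c ∧ c)   [distribute ∧ over ∨]
= b ∨ c   [simplify]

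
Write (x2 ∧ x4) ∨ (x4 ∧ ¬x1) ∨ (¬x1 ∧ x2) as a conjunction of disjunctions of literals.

(x2 ∨ x4) ∧ (x2 ∨ ¬x1) ∧ (x4 ∨ ¬x1)

(x2 ∧ x4) ∨ (x4 ∧ ¬x1) ∨ (¬x1 ∧ x2)
≡ (x2 ∨ x4 ∨ ¬x1) ∧ (x2 ∨ x4 ∨ x2) ∧ (x2 ∨ ¬x1 ∨ ¬x1) ∧ (x2 ∨ ¬x1 ∨ x2) ∧ (x4 ∨ x4 ∨ ¬x1) ∧ (x4 ∨ x4 ∨ x2) ∧ (x4 ∨ ¬x1 ∨ ¬x1) ∧ (x4 ∨ ¬x1 ∨ x2)   — distribute ∨ over ∧
≡ (x2 ∨ x4) ∧ (x2 ∨ ¬x1) ∧ (x4 ∨ ¬x1)   — simplify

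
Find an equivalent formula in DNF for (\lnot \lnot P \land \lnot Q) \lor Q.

(\lnot \lnot P \land \lnot Q) \lor Q
⇔ (P \land \lnot Q) \lor Q   — double negation

(P \land \lnot Q) \lor Q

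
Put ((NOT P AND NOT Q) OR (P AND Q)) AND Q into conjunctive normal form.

(NOT Q OR P) AND Q

((NOT P AND NOT Q) OR (P AND Q)) AND Q
= (NOT P OR P) AND (NOT P OR Q) AND (NOT Q OR P) AND (NOT Q OR Q) AND Q   — distribute OR over AND
= (NOT Q OR P) AND Q   — simplify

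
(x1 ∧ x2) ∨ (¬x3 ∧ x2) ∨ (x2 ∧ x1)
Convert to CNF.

(x1 ∨ ¬x3) ∧ x2

(x1 ∧ x2) ∨ (¬x3 ∧ x2) ∨ (x2 ∧ x1)
≡ (x1 ∨ ¬x3 ∨ x2) ∧ (x1 ∨ ¬x3 ∨ x1) ∧ (x1 ∨ x2 ∨ x2) ∧ (x1 ∨ x2 ∨ x1) ∧ (x2 ∨ ¬x3 ∨ x2) ∧ (x2 ∨ ¬x3 ∨ x1) ∧ (x2 ∨ x2 ∨ x2) ∧ (x2 ∨ x2 ∨ x1)   [distribute ∨ over ∧]
≡ (x1 ∨ ¬x3) ∧ x2   [simplify]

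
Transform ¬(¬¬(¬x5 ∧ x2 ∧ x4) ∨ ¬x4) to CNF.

(x5 ∨ ¬x2 ∨ ¬x4) ∧ x4

¬(¬¬(¬x5 ∧ x2 ∧ x4) ∨ ¬x4)
⇔ ¬¬¬(¬x5 ∧ x2 ∧ x4) ∧ ¬¬x4   [De Morgan]
⇔ ¬(¬x5 ∧ x2 ∧ x4) ∧ ¬¬x4   [double negation]
⇔ (¬¬x5 ∨ ¬x2 ∨ ¬x4) ∧ ¬¬x4   [De Morgan]
⇔ (x5 ∨ ¬x2 ∨ ¬x4) ∧ ¬¬x4   [double negation]
⇔ (x5 ∨ ¬x2 ∨ ¬x4) ∧ x4   [double negation]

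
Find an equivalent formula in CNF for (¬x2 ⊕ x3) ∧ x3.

(x2 ∨ ¬x3) ∧ x3

(¬x2 ⊕ x3) ∧ x3
= (¬x2 ∨ x3) ∧ ¬(¬x2 ∧ x3) ∧ x3
= (¬x2 ∨ x3) ∧ (¬¬x2 ∨ ¬x3) ∧ x3
= (¬x2 ∨ x3) ∧ (x2 ∨ ¬x3) ∧ x3
= (x2 ∨ ¬x3) ∧ x3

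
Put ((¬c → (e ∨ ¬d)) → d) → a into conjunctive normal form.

¬d ∨ a

((¬c → (e ∨ ¬d)) → d) → a
≡ ¬((¬c → (e ∨ ¬d)) → d) ∨ a   (eliminate →)
≡ ¬(¬(¬c → (e ∨ ¬d)) ∨ d) ∨ a   (eliminate →)
≡ ¬(¬(¬¬c ∨ e ∨ ¬d) ∨ d) ∨ a   (eliminate →)
≡ (¬¬(¬¬c ∨ e ∨ ¬d) ∧ ¬d) ∨ a   (De Morgan)
≡ ((¬¬c ∨ e ∨ ¬d) ∧ ¬d) ∨ a   (double negation)
≡ ((c ∨ e ∨ ¬d) ∧ ¬d) ∨ a   (double negation)
≡ (c ∨ e ∨ ¬d ∨ a) ∧ (¬d ∨ a)   (distribute ∨ over ∧)
≡ ¬d ∨ a   (simplify)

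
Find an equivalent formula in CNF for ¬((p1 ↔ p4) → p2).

¬((p1 ↔ p4) → p2)
⇔ ¬(¬(p1 ↔ p4) ∨ p2)   [eliminate →]
⇔ ¬(¬((p1 → p4) ∧ (p4 → p1)) ∨ p2)   [eliminate ↔]
⇔ ¬(¬((¬p1 ∨ p4) ∧ (p4 → p1)) ∨ p2)   [eliminate →]
⇔ ¬(¬((¬p1 ∨ p4) ∧ (¬p4 ∨ p1)) ∨ p2)   [eliminate →]
⇔ ¬¬((¬p1 ∨ p4) ∧ (¬p4 ∨ p1)) ∧ ¬p2   [De Morgan]
⇔ (¬p1 ∨ p4) ∧ (¬p4 ∨ p1) ∧ ¬p2   [double negation]

(¬p1 ∨ p4) ∧ (¬p4 ∨ p1) ∧ ¬p2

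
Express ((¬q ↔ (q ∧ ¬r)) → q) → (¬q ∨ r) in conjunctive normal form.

((¬q ↔ (q ∧ ¬r)) → q) → (¬q ∨ r)
≡ ¬((¬q ↔ (q ∧ ¬r)) → q) ∨ ¬q ∨ r   — eliminate →
≡ ¬(¬(¬q ↔ (q ∧ ¬r)) ∨ q) ∨ ¬q ∨ r   — eliminate →
≡ ¬(¬((¬q → (q ∧ ¬r)) ∧ ((q ∧ ¬r) → ¬q)) ∨ q) ∨ ¬q ∨ r   — eliminate ↔
≡ ¬(¬((¬¬q ∨ (q ∧ ¬r)) ∧ ((q ∧ ¬r) → ¬q)) ∨ q) ∨ ¬q ∨ r   — eliminate →
≡ ¬(¬((¬¬q ∨ (q ∧ ¬r)) ∧ (¬(q ∧ ¬r) ∨ ¬q)) ∨ q) ∨ ¬q ∨ r   — eliminate →
≡ (¬¬((¬¬q ∨ (q ∧ ¬r)) ∧ (¬(q ∧ ¬r) ∨ ¬q)) ∧ ¬q) ∨ ¬q ∨ r   — De Morgan
≡ ((¬¬q ∨ (q ∧ ¬r)) ∧ (¬(q ∧ ¬r) ∨ ¬q) ∧ ¬q) ∨ ¬q ∨ r   — double negation
≡ ((q ∨ (q ∧ ¬r)) ∧ (¬(q ∧ ¬r) ∨ ¬q) ∧ ¬q) ∨ ¬q ∨ r   — double negation
≡ ((q ∨ (q ∧ ¬r)) ∧ (¬q ∨ ¬¬r ∨ ¬q) ∧ ¬q) ∨ ¬q ∨ r   — De Morgan
≡ ((q ∨ (q ∧ ¬r)) ∧ (¬q ∨ r ∨ ¬q) ∧ ¬q) ∨ ¬q ∨ r   — double negation
≡ (q ∨ q ∨ ¬q ∨ r) ∧ (q ∨ ¬r ∨ ¬q ∨ r) ∧ (¬q ∨ r ∨ ¬q ∨ ¬q ∨ r) ∧ (¬q ∨ ¬q ∨ r)   — distribute ∨ over ∧
≡ ¬q ∨ r   — simplify

¬q ∨ r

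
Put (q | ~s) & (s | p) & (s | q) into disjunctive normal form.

(q & s) | (q & p)

(q | ~s) & (s | p) & (s | q)
≡ (q & s & s) | (q & s & q) | (q & p & s) | (q & p & q) | (~s & s & s) | (~s & s & q) | (~s & p & s) | (~s & p & q)
≡ (q & s) | (q & p)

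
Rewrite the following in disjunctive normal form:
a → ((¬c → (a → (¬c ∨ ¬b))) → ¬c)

¬a ∨ ¬c

a → ((¬c → (a → (¬c ∨ ¬b))) → ¬c)
≡ ¬a ∨ ((¬c → (a → (¬c ∨ ¬b))) → ¬c)   [eliminate →]
≡ ¬a ∨ ¬(¬c → (a → (¬c ∨ ¬b))) ∨ ¬c   [eliminate →]
≡ ¬a ∨ ¬(¬¬c ∨ (a → (¬c ∨ ¬b))) ∨ ¬c   [eliminate →]
≡ ¬a ∨ ¬(¬¬c ∨ ¬a ∨ ¬c ∨ ¬b) ∨ ¬c   [eliminate →]
≡ ¬a ∨ (¬¬¬c ∧ ¬¬a ∧ ¬¬c ∧ ¬¬b) ∨ ¬c   [De Morgan]
≡ ¬a ∨ (¬c ∧ ¬¬a ∧ ¬¬c ∧ ¬¬b) ∨ ¬c   [double negation]
≡ ¬a ∨ (¬c ∧ a ∧ ¬¬c ∧ ¬¬b) ∨ ¬c   [double negation]
≡ ¬a ∨ (¬c ∧ a ∧ c ∧ ¬¬b) ∨ ¬c   [double negation]
≡ ¬a ∨ (¬c ∧ a ∧ c ∧ b) ∨ ¬c   [double negation]
≡ ¬a ∨ ¬c   [simplify]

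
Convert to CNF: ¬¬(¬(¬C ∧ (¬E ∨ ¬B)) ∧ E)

(C ∨ B) ∧ E

¬¬(¬(¬C ∧ (¬E ∨ ¬B)) ∧ E)
= ¬(¬C ∧ (¬E ∨ ¬B)) ∧ E   — double negation
= (¬¬C ∨ ¬(¬E ∨ ¬B)) ∧ E   — De Morgan
= (C ∨ ¬(¬E ∨ ¬B)) ∧ E   — double negation
= (C ∨ (¬¬E ∧ ¬¬B)) ∧ E   — De Morgan
= (C ∨ (E ∧ ¬¬B)) ∧ E   — double negation
= (C ∨ (E ∧ B)) ∧ E   — double negation
= (C ∨ E) ∧ (C ∨ B) ∧ E   — distribute ∨ over ∧
= (C ∨ B) ∧ E   — simplify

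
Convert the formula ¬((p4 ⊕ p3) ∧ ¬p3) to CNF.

¬((p4 ⊕ p3) ∧ ¬p3)
= ¬((p4 ∨ p3) ∧ ¬(p4 ∧ p3) ∧ ¬p3)   [expand ⊕]
= ¬(p4 ∨ p3) ∨ ¬¬(p4 ∧ p3) ∨ ¬¬p3   [De Morgan]
= (¬p4 ∧ ¬p3) ∨ ¬¬(p4 ∧ p3) ∨ ¬¬p3   [De Morgan]
= (¬p4 ∧ ¬p3) ∨ (p4 ∧ p3) ∨ ¬¬p3   [double negation]
= (¬p4 ∧ ¬p3) ∨ (p4 ∧ p3) ∨ p3   [double negation]
= (¬p4 ∨ p4 ∨ p3) ∧ (¬p4 ∨ p3 ∨ p3) ∧ (¬p3 ∨ p4 ∨ p3) ∧ (¬p3 ∨ p3 ∨ p3)   [distribute ∨ over ∧]
= ¬p4 ∨ p3   [simplify]

¬p4 ∨ p3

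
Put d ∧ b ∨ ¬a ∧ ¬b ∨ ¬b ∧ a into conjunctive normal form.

d ∨ ¬b

d ∧ b ∨ ¬a ∧ ¬b ∨ ¬b ∧ a
= (d ∨ ¬a ∨ ¬b) ∧ (d ∨ ¬a ∨ a) ∧ (d ∨ ¬b ∨ ¬b) ∧ (d ∨ ¬b ∨ a) ∧ (b ∨ ¬a ∨ ¬b) ∧ (b ∨ ¬a ∨ a) ∧ (b ∨ ¬b ∨ ¬b) ∧ (b ∨ ¬b ∨ a)   [distribute ∨ over ∧]
= d ∨ ¬b   [simplify]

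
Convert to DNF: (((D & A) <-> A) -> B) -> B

(((D & A) <-> A) -> B) -> B
= ~(((D & A) <-> A) -> B) | B   (eliminate ->)
= ~(~((D & A) <-> A) | B) | B   (eliminate ->)
= ~(~(((D & A) -> A) & (A -> (D & A))) | B) | B   (eliminate <->)
= ~(~((~(D & A) | A) & (A -> (D & A))) | B) | B   (eliminate ->)
= ~(~((~(D & A) | A) & (~A | (D & A))) | B) | B   (eliminate ->)
= (~~((~(D & A) | A) & (~A | (D & A))) & ~B) | B   (De Morgan)
= ((~(D & A) | A) & (~A | (D & A)) & ~B) | B   (double negation)
= ((~D | ~A | A) & (~A | (D & A)) & ~B) | B   (De Morgan)
= (~D & ~A & ~B) | (~D & D & A & ~B) | (~A & ~A & ~B) | (~A & D & A & ~B) | (A & ~A & ~B) | (A & D & A & ~B) | B   (distribute & over |)
= (~A & ~B) | (A & D & ~B) | B   (simplify)

(~A & ~B) | (A & D & ~B) | B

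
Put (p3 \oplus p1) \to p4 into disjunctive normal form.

(p3 \oplus p1) \to p4
≡ \lnot (p3 \oplus p1) \lor p4   [eliminate \to]
≡ \lnot ((p3 \land \lnot p1) \lor (\lnot p3 \land p1)) \lor p4   [expand \oplus]
≡ (\lnot (p3 \land \lnot p1) \land \lnot (\lnot p3 \land p1)) \lor p4   [De Morgan]
≡ ((\lnot p3 \lor \lnot \lnot p1) \land \lnot (\lnot p3 \land p1)) \lor p4   [De Morgan]
≡ ((\lnot p3 \lor p1) \land \lnot (\lnot p3 \land p1)) \lor p4   [double negation]
≡ ((\lnot p3 \lor p1) \land (\lnot \lnot p3 \lor \lnot p1)) \lor p4   [De Morgan]
≡ ((\lnot p3 \lor p1) \land (p3 \lor \lnot p1)) \lor p4   [double negation]
≡ (\lnot p3 \land p3) \lor (\lnot p3 \land \lnot p1) \lor (p1 \land p3) \lor (p1 \land \lnot p1) \lor p4   [distribute \land over \lor]
≡ (\lnot p3 \land \lnot p1) \lor (p1 \land p3) \lor p4   [simplify]

(\lnot p3 \land \lnot p1) \lor (p1 \land p3) \lor p4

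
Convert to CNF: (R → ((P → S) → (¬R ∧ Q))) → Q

(R → ((P → S) → (¬R ∧ Q))) → Q
≡ ¬(R → ((P → S) → (¬R ∧ Q))) ∨ Q   [eliminate →]
≡ ¬(¬R ∨ ((P → S) → (¬R ∧ Q))) ∨ Q   [eliminate →]
≡ ¬(¬R ∨ ¬(P → S) ∨ (¬R ∧ Q)) ∨ Q   [eliminate →]
≡ ¬(¬R ∨ ¬(¬P ∨ S) ∨ (¬R ∧ Q)) ∨ Q   [eliminate →]
≡ (¬¬R ∧ ¬¬(¬P ∨ S) ∧ ¬(¬R ∧ Q)) ∨ Q   [De Morgan]
≡ (R ∧ ¬¬(¬P ∨ S) ∧ ¬(¬R ∧ Q)) ∨ Q   [double negation]
≡ (R ∧ (¬P ∨ S) ∧ ¬(¬R ∧ Q)) ∨ Q   [double negation]
≡ (R ∧ (¬P ∨ S) ∧ (¬¬R ∨ ¬Q)) ∨ Q   [De Morgan]
≡ (R ∧ (¬P ∨ S) ∧ (R ∨ ¬Q)) ∨ Q   [double negation]
≡ (R ∨ Q) ∧ (¬P ∨ S ∨ Q) ∧ (R ∨ ¬Q ∨ Q)   [distribute ∨ over ∧]
≡ (R ∨ Q) ∧ (¬P ∨ S ∨ Q)   [simplify]

(R ∨ Q) ∧ (¬P ∨ S ∨ Q)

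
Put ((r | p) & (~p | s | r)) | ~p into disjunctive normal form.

r | (p & s) | ~p

((r | p) & (~p | s | r)) | ~p
≡ (r & ~p) | (r & s) | (r & r) | (p & ~p) | (p & s) | (p & r) | ~p   [distribute & over |]
≡ r | (p & s) | ~p   [simplify]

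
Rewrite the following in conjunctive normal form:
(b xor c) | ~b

(b xor c) | ~b
≡ ((b | c) & ~(b & c)) | ~b   [expand xor]
≡ ((b | c) & (~b | ~c)) | ~b   [De Morgan]
≡ (b | c | ~b) & (~b | ~c | ~b)   [distribute | over &]
≡ ~b | ~c   [simplify]

~b | ~c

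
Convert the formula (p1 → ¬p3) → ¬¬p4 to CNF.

(p1 ∨ p4) ∧ (p3 ∨ p4)

(p1 → ¬p3) → ¬¬p4
= ¬(p1 → ¬p3) ∨ ¬¬p4   [eliminate →]
= ¬(¬p1 ∨ ¬p3) ∨ ¬¬p4   [eliminate →]
= (¬¬p1 ∧ ¬¬p3) ∨ ¬¬p4   [De Morgan]
= (p1 ∧ ¬¬p3) ∨ ¬¬p4   [double negation]
= (p1 ∧ p3) ∨ ¬¬p4   [double negation]
= (p1 ∧ p3) ∨ p4   [double negation]
= (p1 ∨ p4) ∧ (p3 ∨ p4)   [distribute ∨ over ∧]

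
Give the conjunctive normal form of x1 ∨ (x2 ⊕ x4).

x1 ∨ (x2 ⊕ x4)
≡ x1 ∨ ((x2 ∨ x4) ∧ ¬(x2 ∧ x4))   — expand ⊕
≡ x1 ∨ ((x2 ∨ x4) ∧ (¬x2 ∨ ¬x4))   — De Morgan
≡ (x1 ∨ x2 ∨ x4) ∧ (x1 ∨ ¬x2 ∨ ¬x4)   — distribute ∨ over ∧

(x1 ∨ x2 ∨ x4) ∧ (x1 ∨ ¬x2 ∨ ¬x4)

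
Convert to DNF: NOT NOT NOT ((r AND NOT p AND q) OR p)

NOT NOT NOT ((r AND NOT p AND q) OR p)
= NOT ((r AND NOT p AND q) OR p)
= NOT (r AND NOT p AND q) AND NOT p
= (NOT r OR NOT NOT p OR NOT q) AND NOT p
= (NOT r OR p OR NOT q) AND NOT p
= (NOT r AND NOT p) OR (p AND NOT p) OR (NOT q AND NOT p)
= (NOT r AND NOT p) OR (NOT q AND NOT p)

(NOT r AND NOT p) OR (NOT q AND NOT p)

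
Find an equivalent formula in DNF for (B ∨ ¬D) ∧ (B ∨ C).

(B ∨ ¬D) ∧ (B ∨ C)
≡ (B ∧ B) ∨ (B ∧ C) ∨ (¬D ∧ B) ∨ (¬D ∧ C)   [distribute ∧ over ∨]
≡ B ∨ (¬D ∧ C)   [simplify]

B ∨ (¬D ∧ C)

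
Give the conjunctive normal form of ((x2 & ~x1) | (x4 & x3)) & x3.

((x2 & ~x1) | (x4 & x3)) & x3
= (x2 | x4) & (x2 | x3) & (~x1 | x4) & (~x1 | x3) & x3
= (x2 | x4) & (~x1 | x4) & x3

(x2 | x4) & (~x1 | x4) & x3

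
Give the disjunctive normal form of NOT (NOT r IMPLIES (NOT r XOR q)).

NOT (NOT r IMPLIES (NOT r XOR q))
≡ NOT (NOT NOT r OR (NOT r XOR q))
≡ NOT (NOT NOT r OR (NOT r AND NOT q) OR (NOT NOT r AND q))
≡ NOT NOT NOT r AND NOT (NOT r AND NOT q) AND NOT (NOT NOT r AND q)
≡ NOT r AND NOT (NOT r AND NOT q) AND NOT (NOT NOT r AND q)
≡ NOT r AND (NOT NOT r OR NOT NOT q) AND NOT (NOT NOT r AND q)
≡ NOT r AND (r OR NOT NOT q) AND NOT (NOT NOT r AND q)
≡ NOT r AND (r OR q) AND NOT (NOT NOT r AND q)
≡ NOT r AND (r OR q) AND (NOT NOT NOT r OR NOT q)
≡ NOT r AND (r OR q) AND (NOT r OR NOT q)
≡ (NOT r AND r AND NOT r) OR (NOT r AND r AND NOT q) OR (NOT r AND q AND NOT r) OR (NOT r AND q AND NOT q)
≡ NOT r AND q

NOT r AND q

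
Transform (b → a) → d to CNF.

(b → a) → d
≡ ¬(b → a) ∨ d   — eliminate →
≡ ¬(¬b ∨ a) ∨ d   — eliminate →
≡ (¬¬b ∧ ¬a) ∨ d   — De Morgan
≡ (b ∧ ¬a) ∨ d   — double negation
≡ (b ∨ d) ∧ (¬a ∨ d)   — distribute ∨ over ∧

(b ∨ d) ∧ (¬a ∨ d)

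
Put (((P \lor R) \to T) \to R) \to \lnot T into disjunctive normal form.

(((P \lor R) \to T) \to R) \to \lnot T
⇔ \lnot (((P \lor R) \to T) \to R) \lor \lnot T
⇔ \lnot (\lnot ((P \lor R) \to T) \lor R) \lor \lnot T
⇔ \lnot (\lnot (\lnot (P \lor R) \lor T) \lor R) \lor \lnot T
⇔ (\lnot \lnot (\lnot (P \lor R) \lor T) \land \lnot R) \lor \lnot T
⇔ ((\lnot (P \lor R) \lor T) \land \lnot R) \lor \lnot T
⇔ (((\lnot P \land \lnot R) \lor T) \land \lnot R) \lor \lnot T
⇔ (\lnot P \land \lnot R \land \lnot R) \lor (T \land \lnot R) \lor \lnot T
⇔ (\lnot P \land \lnot R) \lor (T \land \lnot R) \lor \lnot T

(\lnot P \land \lnot R) \lor (T \land \lnot R) \lor \lnot T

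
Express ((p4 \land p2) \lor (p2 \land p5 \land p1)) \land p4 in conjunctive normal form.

p2 \land p4

((p4 \land p2) \lor (p2 \land p5 \land p1)) \land p4
= (p4 \lor p2) \land (p4 \lor p5) \land (p4 \lor p1) \land (p2 \lor p2) \land (p2 \lor p5) \land (p2 \lor p1) \land p4   (distribute \lor over \land)
= p2 \land p4   (simplify)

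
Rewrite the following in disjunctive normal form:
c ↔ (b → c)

c ↔ (b → c)
≡ (c → (b → c)) ∧ ((b → c) → c)
≡ (¬c ∨ (b → c)) ∧ ((b → c) → c)
≡ (¬c ∨ ¬b ∨ c) ∧ ((b → c) → c)
≡ (¬c ∨ ¬b ∨ c) ∧ (¬(b → c) ∨ c)
≡ (¬c ∨ ¬b ∨ c) ∧ (¬(¬b ∨ c) ∨ c)
≡ (¬c ∨ ¬b ∨ c) ∧ ((¬¬b ∧ ¬c) ∨ c)
≡ (¬c ∨ ¬b ∨ c) ∧ ((b ∧ ¬c) ∨ c)
≡ (¬c ∧ b ∧ ¬c) ∨ (¬c ∧ c) ∨ (¬b ∧ b ∧ ¬c) ∨ (¬b ∧ c) ∨ (c ∧ b ∧ ¬c) ∨ (c ∧ c)
≡ (¬c ∧ b) ∨ c

(¬c ∧ b) ∨ c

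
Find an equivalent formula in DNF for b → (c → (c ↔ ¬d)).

¬b ∨ ¬c ∨ (¬d ∧ c)

b → (c → (c ↔ ¬d))
= ¬b ∨ (c → (c ↔ ¬d))
= ¬b ∨ ¬c ∨ (c ↔ ¬d)
= ¬b ∨ ¬c ∨ ((c → ¬d) ∧ (¬d → c))
= ¬b ∨ ¬c ∨ ((¬c ∨ ¬d) ∧ (¬d → c))
= ¬b ∨ ¬c ∨ ((¬c ∨ ¬d) ∧ (¬¬d ∨ c))
= ¬b ∨ ¬c ∨ ((¬c ∨ ¬d) ∧ (d ∨ c))
= ¬b ∨ ¬c ∨ (¬c ∧ d) ∨ (¬c ∧ c) ∨ (¬d ∧ d) ∨ (¬d ∧ c)
= ¬b ∨ ¬c ∨ (¬d ∧ c)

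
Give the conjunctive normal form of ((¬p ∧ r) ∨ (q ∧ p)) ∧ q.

(r ∨ p) ∧ q

((¬p ∧ r) ∨ (q ∧ p)) ∧ q
= (¬p ∨ q) ∧ (¬p ∨ p) ∧ (r ∨ q) ∧ (r ∨ p) ∧ q   — distribute ∨ over ∧
= (r ∨ p) ∧ q   — simplify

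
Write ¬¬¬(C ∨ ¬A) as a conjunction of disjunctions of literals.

¬¬¬(C ∨ ¬A)
⇔ ¬(C ∨ ¬A)   — double negation
⇔ ¬C ∧ ¬¬A   — De Morgan
⇔ ¬C ∧ A   — double negation

¬C ∧ A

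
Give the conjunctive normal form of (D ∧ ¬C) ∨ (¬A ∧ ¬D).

(D ∨ ¬A) ∧ (¬C ∨ ¬A) ∧ (¬C ∨ ¬D)

(D ∧ ¬C) ∨ (¬A ∧ ¬D)
⇔ (D ∨ ¬A) ∧ (D ∨ ¬D) ∧ (¬C ∨ ¬A) ∧ (¬C ∨ ¬D)   [distribute ∨ over ∧]
⇔ (D ∨ ¬A) ∧ (¬C ∨ ¬A) ∧ (¬C ∨ ¬D)   [simplify]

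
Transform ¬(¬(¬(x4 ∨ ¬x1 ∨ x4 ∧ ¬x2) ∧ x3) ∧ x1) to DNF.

¬(¬(¬(x4 ∨ ¬x1 ∨ x4 ∧ ¬x2) ∧ x3) ∧ x1)
= ¬¬(¬(x4 ∨ ¬x1 ∨ x4 ∧ ¬x2) ∧ x3) ∨ ¬x1   [De Morgan]
= ¬(x4 ∨ ¬x1 ∨ x4 ∧ ¬x2) ∧ x3 ∨ ¬x1   [double negation]
= ¬x4 ∧ ¬¬x1 ∧ ¬(x4 ∧ ¬x2) ∧ x3 ∨ ¬x1   [De Morgan]
= ¬x4 ∧ x1 ∧ ¬(x4 ∧ ¬x2) ∧ x3 ∨ ¬x1   [double negation]
= ¬x4 ∧ x1 ∧ (¬x4 ∨ ¬¬x2) ∧ x3 ∨ ¬x1   [De Morgan]
= ¬x4 ∧ x1 ∧ (¬x4 ∨ x2) ∧ x3 ∨ ¬x1   [double negation]
= ¬x4 ∧ x1 ∧ ¬x4 ∧ x3 ∨ ¬x4 ∧ x1 ∧ x2 ∧ x3 ∨ ¬x1   [distribute ∧ over ∨]
= ¬x4 ∧ x1 ∧ x3 ∨ ¬x1   [simplify]

¬x4 ∧ x1 ∧ x3 ∨ ¬x1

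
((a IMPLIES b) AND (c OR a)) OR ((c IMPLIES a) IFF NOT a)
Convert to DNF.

(NOT a AND c) OR (b AND c) OR (b AND a) OR (NOT a AND NOT c)

((a IMPLIES b) AND (c OR a)) OR ((c IMPLIES a) IFF NOT a)
= ((NOT a OR b) AND (c OR a)) OR ((c IMPLIES a) IFF NOT a)   [eliminate IMPLIES]
= ((NOT a OR b) AND (c OR a)) OR (((c IMPLIES a) IMPLIES NOT a) AND (NOT a IMPLIES (c IMPLIES a)))   [eliminate IFF]
= ((NOT a OR b) AND (c OR a)) OR ((NOT (c IMPLIES a) OR NOT a) AND (NOT a IMPLIES (c IMPLIES a)))   [eliminate IMPLIES]
= ((NOT a OR b) AND (c OR a)) OR ((NOT (NOT c OR a) OR NOT a) AND (NOT a IMPLIES (c IMPLIES a)))   [eliminate IMPLIES]
= ((NOT a OR b) AND (c OR a)) OR ((NOT (NOT c OR a) OR NOT a) AND (NOT NOT a OR (c IMPLIES a)))   [eliminate IMPLIES]
= ((NOT a OR b) AND (c OR a)) OR ((NOT (NOT c OR a) OR NOT a) AND (NOT NOT a OR NOT c OR a))   [eliminate IMPLIES]
= ((NOT a OR b) AND (c OR a)) OR (((NOT NOT c AND NOT a) OR NOT a) AND (NOT NOT a OR NOT c OR a))   [De Morgan]
= ((NOT a OR b) AND (c OR a)) OR (((c AND NOT a) OR NOT a) AND (NOT NOT a OR NOT c OR a))   [double negation]
= ((NOT a OR b) AND (c OR a)) OR (((c AND NOT a) OR NOT a) AND (a OR NOT c OR a))   [double negation]
= (NOT a AND c) OR (NOT a AND a) OR (b AND c) OR (b AND a) OR (c AND NOT a AND a) OR (c AND NOT a AND NOT c) OR (c AND NOT a AND a) OR (NOT a AND a) OR (NOT a AND NOT c) OR (NOT a AND a)   [distribute AND over OR]
= (NOT a AND c) OR (b AND c) OR (b AND a) OR (NOT a AND NOT c)   [simplify]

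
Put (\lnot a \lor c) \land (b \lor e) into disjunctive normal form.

(\lnot a \lor c) \land (b \lor e)
⇔ \lnot a \land b \lor \lnot a \land e \lor c \land b \lor c \land e   (distribute \land over \lor)

\lnot a \land b \lor \lnot a \land e \lor c \land b \lor c \land e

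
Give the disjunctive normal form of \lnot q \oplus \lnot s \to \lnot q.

\lnot q \oplus \lnot s \to \lnot q
⇔ \lnot (\lnot q \oplus \lnot s) \lor \lnot q   (eliminate \to)
⇔ \lnot (\lnot q \land \lnot \lnot s \lor \lnot \lnot q \land \lnot s) \lor \lnot q   (expand \oplus)
⇔ \lnot (\lnot q \land \lnot \lnot s) \land \lnot (\lnot \lnot q \land \lnot s) \lor \lnot q   (De Morgan)
⇔ (\lnot \lnot q \lor \lnot \lnot \lnot s) \land \lnot (\lnot \lnot q \land \lnot s) \lor \lnot q   (De Morgan)
⇔ (q \lor \lnot \lnot \lnot s) \land \lnot (\lnot \lnot q \land \lnot s) \lor \lnot q   (double negation)
⇔ (q \lor \lnot s) \land \lnot (\lnot \lnot q \land \lnot s) \lor \lnot q   (double negation)
⇔ (q \lor \lnot s) \land (\lnot \lnot \lnot q \lor \lnot \lnot s) \lor \lnot q   (De Morgan)
⇔ (q \lor \lnot s) \land (\lnot q \lor \lnot \lnot s) \lor \lnot q   (double negation)
⇔ (q \lor \lnot s) \land (\lnot q \lor s) \lor \lnot q   (double negation)
⇔ q \land \lnot q \lor q \land s \lor \lnot s \land \lnot q \lor \lnot s \land s \lor \lnot q   (distribute \land over \lor)
⇔ q \land s \lor \lnot q   (simplify)

q \land s \lor \lnot q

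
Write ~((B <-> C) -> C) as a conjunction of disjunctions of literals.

(~B | C) & ~C

~((B <-> C) -> C)
≡ ~(~(B <-> C) | C)   [eliminate ->]
≡ ~(~((B -> C) & (C -> B)) | C)   [eliminate <->]
≡ ~(~((~B | C) & (C -> B)) | C)   [eliminate ->]
≡ ~(~((~B | C) & (~C | B)) | C)   [eliminate ->]
≡ ~~((~B | C) & (~C | B)) & ~C   [De Morgan]
≡ (~B | C) & (~C | B) & ~C   [double negation]
≡ (~B | C) & ~C   [simplify]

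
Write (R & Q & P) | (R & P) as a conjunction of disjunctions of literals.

(R & Q & P) | (R & P)
≡ (R | R) & (R | P) & (Q | R) & (Q | P) & (P | R) & (P | P)
≡ R & P

R & P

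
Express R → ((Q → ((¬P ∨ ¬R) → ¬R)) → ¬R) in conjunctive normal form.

(¬R ∨ Q) ∧ (¬R ∨ ¬P)

R → ((Q → ((¬P ∨ ¬R) → ¬R)) → ¬R)
⇔ ¬R ∨ ((Q → ((¬P ∨ ¬R) → ¬R)) → ¬R)   (eliminate →)
⇔ ¬R ∨ ¬(Q → ((¬P ∨ ¬R) → ¬R)) ∨ ¬R   (eliminate →)
⇔ ¬R ∨ ¬(¬Q ∨ ((¬P ∨ ¬R) → ¬R)) ∨ ¬R   (eliminate →)
⇔ ¬R ∨ ¬(¬Q ∨ ¬(¬P ∨ ¬R) ∨ ¬R) ∨ ¬R   (eliminate →)
⇔ ¬R ∨ (¬¬Q ∧ ¬¬(¬P ∨ ¬R) ∧ ¬¬R) ∨ ¬R   (De Morgan)
⇔ ¬R ∨ (Q ∧ ¬¬(¬P ∨ ¬R) ∧ ¬¬R) ∨ ¬R   (double negation)
⇔ ¬R ∨ (Q ∧ (¬P ∨ ¬R) ∧ ¬¬R) ∨ ¬R   (double negation)
⇔ ¬R ∨ (Q ∧ (¬P ∨ ¬R) ∧ R) ∨ ¬R   (double negation)
⇔ (¬R ∨ Q ∨ ¬R) ∧ (¬R ∨ ¬P ∨ ¬R ∨ ¬R) ∧ (¬R ∨ R ∨ ¬R)   (distribute ∨ over ∧)
⇔ (¬R ∨ Q) ∧ (¬R ∨ ¬P)   (simplify)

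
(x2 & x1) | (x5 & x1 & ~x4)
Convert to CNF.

(x2 | x5) & (x2 | ~x4) & x1

(x2 & x1) | (x5 & x1 & ~x4)
≡ (x2 | x5) & (x2 | x1) & (x2 | ~x4) & (x1 | x5) & (x1 | x1) & (x1 | ~x4)   [distribute | over &]
≡ (x2 | x5) & (x2 | ~x4) & x1   [simplify]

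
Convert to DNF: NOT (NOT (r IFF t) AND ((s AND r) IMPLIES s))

NOT (NOT (r IFF t) AND ((s AND r) IMPLIES s))
≡ NOT (NOT ((r IMPLIES t) AND (t IMPLIES r)) AND ((s AND r) IMPLIES s))   [eliminate IFF]
≡ NOT (NOT ((NOT r OR t) AND (t IMPLIES r)) AND ((s AND r) IMPLIES s))   [eliminate IMPLIES]
≡ NOT (NOT ((NOT r OR t) AND (NOT t OR r)) AND ((s AND r) IMPLIES s))   [eliminate IMPLIES]
≡ NOT (NOT ((NOT r OR t) AND (NOT t OR r)) AND (NOT (s AND r) OR s))   [eliminate IMPLIES]
≡ NOT NOT ((NOT r OR t) AND (NOT t OR r)) OR NOT (NOT (s AND r) OR s)   [De Morgan]
≡ ((NOT r OR t) AND (NOT t OR r)) OR NOT (NOT (s AND r) OR s)   [double negation]
≡ ((NOT r OR t) AND (NOT t OR r)) OR (NOT NOT (s AND r) AND NOT s)   [De Morgan]
≡ ((NOT r OR t) AND (NOT t OR r)) OR (s AND r AND NOT s)   [double negation]
≡ (NOT r AND NOT t) OR (NOT r AND r) OR (t AND NOT t) OR (t AND r) OR (s AND r AND NOT s)   [distribute AND over OR]
≡ (NOT r AND NOT t) OR (t AND r)   [simplify]

(NOT r AND NOT t) OR (t AND r)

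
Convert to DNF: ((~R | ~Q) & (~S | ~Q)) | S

(~R & ~S) | ~Q | S

((~R | ~Q) & (~S | ~Q)) | S
≡ (~R & ~S) | (~R & ~Q) | (~Q & ~S) | (~Q & ~Q) | S   [distribute & over |]
≡ (~R & ~S) | ~Q | S   [simplify]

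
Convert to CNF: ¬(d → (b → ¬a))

¬(d → (b → ¬a))
≡ ¬(¬d ∨ (b → ¬a))   (eliminate →)
≡ ¬(¬d ∨ ¬b ∨ ¬a)   (eliminate →)
≡ ¬¬d ∧ ¬¬b ∧ ¬¬a   (De Morgan)
≡ d ∧ ¬¬b ∧ ¬¬a   (double negation)
≡ d ∧ b ∧ ¬¬a   (double negation)
≡ d ∧ b ∧ a   (double negation)

d ∧ b ∧ a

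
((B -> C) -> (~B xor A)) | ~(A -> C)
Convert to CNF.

(B | ~A | ~C) & (~C | ~B | A)

((B -> C) -> (~B xor A)) | ~(A -> C)
≡ ~(B -> C) | (~B xor A) | ~(A -> C)
≡ ~(~B | C) | (~B xor A) | ~(A -> C)
≡ ~(~B | C) | ((~B | A) & ~(~B & A)) | ~(A -> C)
≡ ~(~B | C) | ((~B | A) & ~(~B & A)) | ~(~A | C)
≡ (~~B & ~C) | ((~B | A) & ~(~B & A)) | ~(~A | C)
≡ (B & ~C) | ((~B | A) & ~(~B & A)) | ~(~A | C)
≡ (B & ~C) | ((~B | A) & (~~B | ~A)) | ~(~A | C)
≡ (B & ~C) | ((~B | A) & (B | ~A)) | ~(~A | C)
≡ (B & ~C) | ((~B | A) & (B | ~A)) | (~~A & ~C)
≡ (B & ~C) | ((~B | A) & (B | ~A)) | (A & ~C)
≡ (B | ~B | A | A) & (B | ~B | A | ~C) & (B | B | ~A | A) & (B | B | ~A | ~C) & (~C | ~B | A | A) & (~C | ~B | A | ~C) & (~C | B | ~A | A) & (~C | B | ~A | ~C)
≡ (B | ~A | ~C) & (~C | ~B | A)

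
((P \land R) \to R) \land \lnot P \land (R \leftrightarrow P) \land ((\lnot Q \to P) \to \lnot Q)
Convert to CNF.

((P \land R) \to R) \land \lnot P \land (R \leftrightarrow P) \land ((\lnot Q \to P) \to \lnot Q)
⇔ (\lnot (P \land R) \lor R) \land \lnot P \land (R \leftrightarrow P) \land ((\lnot Q \to P) \to \lnot Q)   — eliminate \to
⇔ (\lnot (P \land R) \lor R) \land \lnot P \land (R \to P) \land (P \to R) \land ((\lnot Q \to P) \to \lnot Q)   — eliminate \leftrightarrow
⇔ (\lnot (P \land R) \lor R) \land \lnot P \land (\lnot R \lor P) \land (P \to R) \land ((\lnot Q \to P) \to \lnot Q)   — eliminate \to
⇔ (\lnot (P \land R) \lor R) \land \lnot P \land (\lnot R \lor P) \land (\lnot P \lor R) \land ((\lnot Q \to P) \to \lnot Q)   — eliminate \to
⇔ (\lnot (P \land R) \lor R) \land \lnot P \land (\lnot R \lor P) \land (\lnot P \lor R) \land (\lnot (\lnot Q \to P) \lor \lnot Q)   — eliminate \to
⇔ (\lnot (P \land R) \lor R) \land \lnot P \land (\lnot R \lor P) \land (\lnot P \lor R) \land (\lnot (\lnot \lnot Q \lor P) \lor \lnot Q)   — eliminate \to
⇔ (\lnot P \lor \lnot R \lor R) \land \lnot P \land (\lnot R \lor P) \land (\lnot P \lor R) \land (\lnot (\lnot \lnot Q \lor P) \lor \lnot Q)   — De Morgan
⇔ (\lnot P \lor \lnot R \lor R) \land \lnot P \land (\lnot R \lor P) \land (\lnot P \lor R) \land ((\lnot \lnot \lnot Q \land \lnot P) \lor \lnot Q)   — De Morgan
⇔ (\lnot P \lor \lnot R \lor R) \land \lnot P \land (\lnot R \lor P) \land (\lnot P \lor R) \land ((\lnot Q \land \lnot P) \lor \lnot Q)   — double negation
⇔ (\lnot P \lor \lnot R \lor R) \land \lnot P \land (\lnot R \lor P) \land (\lnot P \lor R) \land (\lnot Q \lor \lnot Q) \land (\lnot P \lor \lnot Q)   — distribute \lor over \land
⇔ \lnot P \land (\lnot R \lor P) \land \lnot Q   — simplify

\lnot P \land (\lnot R \lor P) \land \lnot Q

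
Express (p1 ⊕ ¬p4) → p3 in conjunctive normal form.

(p1 ⊕ ¬p4) → p3
≡ ¬(p1 ⊕ ¬p4) ∨ p3   (eliminate →)
≡ ¬((p1 ∨ ¬p4) ∧ ¬(p1 ∧ ¬p4)) ∨ p3   (expand ⊕)
≡ ¬(p1 ∨ ¬p4) ∨ ¬¬(p1 ∧ ¬p4) ∨ p3   (De Morgan)
≡ (¬p1 ∧ ¬¬p4) ∨ ¬¬(p1 ∧ ¬p4) ∨ p3   (De Morgan)
≡ (¬p1 ∧ p4) ∨ ¬¬(p1 ∧ ¬p4) ∨ p3   (double negation)
≡ (¬p1 ∧ p4) ∨ (p1 ∧ ¬p4) ∨ p3   (double negation)
≡ (¬p1 ∨ p1 ∨ p3) ∧ (¬p1 ∨ ¬p4 ∨ p3) ∧ (p4 ∨ p1 ∨ p3) ∧ (p4 ∨ ¬p4 ∨ p3)   (distribute ∨ over ∧)
≡ (¬p1 ∨ ¬p4 ∨ p3) ∧ (p4 ∨ p1 ∨ p3)   (simplify)

(¬p1 ∨ ¬p4 ∨ p3) ∧ (p4 ∨ p1 ∨ p3)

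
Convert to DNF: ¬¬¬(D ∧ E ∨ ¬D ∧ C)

¬¬¬(D ∧ E ∨ ¬D ∧ C)
⇔ ¬(D ∧ E ∨ ¬D ∧ C)   [double negation]
⇔ ¬(D ∧ E) ∧ ¬(¬D ∧ C)   [De Morgan]
⇔ (¬D ∨ ¬E) ∧ ¬(¬D ∧ C)   [De Morgan]
⇔ (¬D ∨ ¬E) ∧ (¬¬D ∨ ¬C)   [De Morgan]
⇔ (¬D ∨ ¬E) ∧ (D ∨ ¬C)   [double negation]
⇔ ¬D ∧ D ∨ ¬D ∧ ¬C ∨ ¬E ∧ D ∨ ¬E ∧ ¬C   [distribute ∧ over ∨]
⇔ ¬D ∧ ¬C ∨ ¬E ∧ D ∨ ¬E ∧ ¬C   [simplify]

¬D ∧ ¬C ∨ ¬E ∧ D ∨ ¬E ∧ ¬C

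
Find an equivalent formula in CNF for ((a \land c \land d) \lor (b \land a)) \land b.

a \land b

((a \land c \land d) \lor (b \land a)) \land b
≡ (a \lor b) \land (a \lor a) \land (c \lor b) \land (c \lor a) \land (d \lor b) \land (d \lor a) \land b
≡ a \land b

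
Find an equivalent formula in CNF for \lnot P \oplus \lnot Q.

(\lnot P \lor \lnot Q) \land (P \lor Q)

\lnot P \oplus \lnot Q
⇔ (\lnot P \lor \lnot Q) \land \lnot (\lnot P \land \lnot Q)   [expand \oplus]
⇔ (\lnot P \lor \lnot Q) \land (\lnot \lnot P \lor \lnot \lnot Q)   [De Morgan]
⇔ (\lnot P \lor \lnot Q) \land (P \lor \lnot \lnot Q)   [double negation]
⇔ (\lnot P \lor \lnot Q) \land (P \lor Q)   [double negation]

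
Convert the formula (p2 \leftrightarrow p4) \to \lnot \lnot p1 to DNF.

(p2 \land \lnot p4) \lor (p4 \land \lnot p2) \lor p1

(p2 \leftrightarrow p4) \to \lnot \lnot p1
⇔ \lnot (p2 \leftrightarrow p4) \lor \lnot \lnot p1   — eliminate \to
⇔ \lnot ((p2 \to p4) \land (p4 \to p2)) \lor \lnot \lnot p1   — eliminate \leftrightarrow
⇔ \lnot ((\lnot p2 \lor p4) \land (p4 \to p2)) \lor \lnot \lnot p1   — eliminate \to
⇔ \lnot ((\lnot p2 \lor p4) \land (\lnot p4 \lor p2)) \lor \lnot \lnot p1   — eliminate \to
⇔ \lnot (\lnot p2 \lor p4) \lor \lnot (\lnot p4 \lor p2) \lor \lnot \lnot p1   — De Morgan
⇔ (\lnot \lnot p2 \land \lnot p4) \lor \lnot (\lnot p4 \lor p2) \lor \lnot \lnot p1   — De Morgan
⇔ (p2 \land \lnot p4) \lor \lnot (\lnot p4 \lor p2) \lor \lnot \lnot p1   — double negation
⇔ (p2 \land \lnot p4) \lor (\lnot \lnot p4 \land \lnot p2) \lor \lnot \lnot p1   — De Morgan
⇔ (p2 \land \lnot p4) \lor (p4 \land \lnot p2) \lor \lnot \lnot p1   — double negation
⇔ (p2 \land \lnot p4) \lor (p4 \land \lnot p2) \lor p1   — double negation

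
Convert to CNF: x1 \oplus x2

x1 \oplus x2
= (x1 \lor x2) \land \lnot (x1 \land x2)   [expand \oplus]
= (x1 \lor x2) \land (\lnot x1 \lor \lnot x2)   [De Morgan]

(x1 \lor x2) \land (\lnot x1 \lor \lnot x2)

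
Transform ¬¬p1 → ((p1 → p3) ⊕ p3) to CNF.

¬¬p1 → ((p1 → p3) ⊕ p3)
= ¬¬¬p1 ∨ ((p1 → p3) ⊕ p3)   [eliminate →]
= ¬¬¬p1 ∨ (((p1 → p3) ∨ p3) ∧ ¬((p1 → p3) ∧ p3))   [expand ⊕]
= ¬¬¬p1 ∨ ((¬p1 ∨ p3 ∨ p3) ∧ ¬((p1 → p3) ∧ p3))   [eliminate →]
= ¬¬¬p1 ∨ ((¬p1 ∨ p3 ∨ p3) ∧ ¬((¬p1 ∨ p3) ∧ p3))   [eliminate →]
= ¬p1 ∨ ((¬p1 ∨ p3 ∨ p3) ∧ ¬((¬p1 ∨ p3) ∧ p3))   [double negation]
= ¬p1 ∨ ((¬p1 ∨ p3 ∨ p3) ∧ (¬(¬p1 ∨ p3) ∨ ¬p3))   [De Morgan]
= ¬p1 ∨ ((¬p1 ∨ p3 ∨ p3) ∧ ((¬¬p1 ∧ ¬p3) ∨ ¬p3))   [De Morgan]
= ¬p1 ∨ ((¬p1 ∨ p3 ∨ p3) ∧ ((p1 ∧ ¬p3) ∨ ¬p3))   [double negation]
= (¬p1 ∨ ¬p1 ∨ p3 ∨ p3) ∧ (¬p1 ∨ p1 ∨ ¬p3) ∧ (¬p1 ∨ ¬p3 ∨ ¬p3)   [distribute ∨ over ∧]
= (¬p1 ∨ p3) ∧ (¬p1 ∨ ¬p3)   [simplify]

(¬p1 ∨ p3) ∧ (¬p1 ∨ ¬p3)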